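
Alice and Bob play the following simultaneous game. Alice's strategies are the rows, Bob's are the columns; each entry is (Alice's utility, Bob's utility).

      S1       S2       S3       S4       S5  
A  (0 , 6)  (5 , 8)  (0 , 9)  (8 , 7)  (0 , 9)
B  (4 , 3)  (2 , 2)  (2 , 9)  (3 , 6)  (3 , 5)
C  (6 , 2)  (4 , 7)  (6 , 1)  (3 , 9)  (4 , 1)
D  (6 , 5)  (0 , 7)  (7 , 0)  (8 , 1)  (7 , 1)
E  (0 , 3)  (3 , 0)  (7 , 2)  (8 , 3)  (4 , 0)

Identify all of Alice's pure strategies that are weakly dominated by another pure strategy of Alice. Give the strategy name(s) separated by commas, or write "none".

B

Nothing dominates A: B at S2 (5>2); C at S2 (5>4); D at S2 (5>0); E at S2 (5>3).
B is weakly dominated by C (S1: 6>4, S2: 4>2, S3: 6>2, S4: 3=3, S5: 4>3).
Nothing dominates C: A at S1 (6>0); B at S1 (6>4); D at S2 (4>0); E at S1 (6>0).
D is not dominated — it holds its own against A at S1 (6>0); B at S1 (6>4); C at S3 (7>6); E at S1 (6>0).
E: no other strategy beats it everywhere (A at S3 (7>0); B at S2 (3>2); C at S3 (7>6); D at S2 (3>0)).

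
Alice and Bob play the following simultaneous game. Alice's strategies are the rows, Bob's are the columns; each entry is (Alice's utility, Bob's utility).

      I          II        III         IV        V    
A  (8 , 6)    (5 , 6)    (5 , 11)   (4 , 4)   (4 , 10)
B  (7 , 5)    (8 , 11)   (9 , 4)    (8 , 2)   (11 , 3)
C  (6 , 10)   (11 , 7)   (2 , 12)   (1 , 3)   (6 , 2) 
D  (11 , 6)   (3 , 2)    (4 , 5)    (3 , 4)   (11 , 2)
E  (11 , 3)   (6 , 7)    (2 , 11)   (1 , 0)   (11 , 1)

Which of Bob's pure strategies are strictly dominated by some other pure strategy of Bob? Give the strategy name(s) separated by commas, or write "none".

Nothing dominates I: II at A (6=6); III at B (5>4); IV at A (6>4); V at B (5>3).
Nothing dominates II: I at A (6=6); III at B (11>4); IV at A (6>4); V at B (11>3).
III is not dominated — it holds its own against I at A (11>6); II at A (11>6); IV at A (11>4); V at A (11>10).
IV is strictly dominated by I (A: 6>4, B: 5>2, C: 10>3, D: 6>4, E: 3>0).
III strictly dominates V — A: 11>10, B: 4>3, C: 12>2, D: 5>2, E: 11>1.

IV, V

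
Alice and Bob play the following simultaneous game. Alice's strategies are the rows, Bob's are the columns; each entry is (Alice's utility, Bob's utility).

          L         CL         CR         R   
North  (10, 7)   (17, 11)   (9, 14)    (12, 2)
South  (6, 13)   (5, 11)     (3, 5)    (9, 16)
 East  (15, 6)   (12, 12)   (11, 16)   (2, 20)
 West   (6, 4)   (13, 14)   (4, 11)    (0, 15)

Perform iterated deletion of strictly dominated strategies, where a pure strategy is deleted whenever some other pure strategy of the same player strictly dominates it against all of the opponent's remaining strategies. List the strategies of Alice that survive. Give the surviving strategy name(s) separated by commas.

Alice's strategy South is strictly dominated by North (L: 10>6, CL: 17>5, CR: 9>3, R: 12>9) and is removed.
For Alice, North strictly dominates West on the remaining columns (L: 10>6, CL: 17>13, CR: 9>4, R: 12>0); eliminate West.
Column L is eliminated: CL beats it against every remaining row (North: 11>7, East: 12>6).
Column CL is eliminated: CR beats it against every remaining row (North: 14>11, East: 16>12).
Among the remaining strategies, none is strictly dominated by another pure strategy of the same player, so the elimination stops.
Surviving strategies — Alice: {North, East}; Bob: {CR, R}.

North, East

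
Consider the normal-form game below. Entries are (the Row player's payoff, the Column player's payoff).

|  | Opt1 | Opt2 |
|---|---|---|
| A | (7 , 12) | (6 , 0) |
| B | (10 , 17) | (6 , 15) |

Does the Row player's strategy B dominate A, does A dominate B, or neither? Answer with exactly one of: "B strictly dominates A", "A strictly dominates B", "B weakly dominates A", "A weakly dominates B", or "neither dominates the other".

B's payoffs vs A's, by the Column player's action — Opt1: 10>7, Opt2: 6=6.
B is at least as good everywhere and strictly better somewhere (tied only at Opt2), so B weakly but not strictly dominates A.

B weakly dominates A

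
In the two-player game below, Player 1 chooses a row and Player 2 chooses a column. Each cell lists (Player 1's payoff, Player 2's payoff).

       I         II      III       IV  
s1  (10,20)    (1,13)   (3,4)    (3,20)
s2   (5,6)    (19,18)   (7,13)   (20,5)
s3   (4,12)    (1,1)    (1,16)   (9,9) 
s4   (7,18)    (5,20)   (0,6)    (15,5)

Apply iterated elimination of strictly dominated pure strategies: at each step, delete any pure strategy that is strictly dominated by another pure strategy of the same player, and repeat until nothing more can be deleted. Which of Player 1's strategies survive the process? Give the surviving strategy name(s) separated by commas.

Row s3 is eliminated: s2 beats it against every remaining column (I: 5>4, II: 19>1, III: 7>1, IV: 20>9).
Player 2's strategy III is strictly dominated by II (s1: 13>4, s2: 18>13, s4: 20>6) and is removed.
Among the remaining strategies, none is strictly dominated by another pure strategy of the same player, so the elimination stops.
Surviving strategies — Player 1: {s1, s2, s4}; Player 2: {I, II, IV}.

s1, s2, s4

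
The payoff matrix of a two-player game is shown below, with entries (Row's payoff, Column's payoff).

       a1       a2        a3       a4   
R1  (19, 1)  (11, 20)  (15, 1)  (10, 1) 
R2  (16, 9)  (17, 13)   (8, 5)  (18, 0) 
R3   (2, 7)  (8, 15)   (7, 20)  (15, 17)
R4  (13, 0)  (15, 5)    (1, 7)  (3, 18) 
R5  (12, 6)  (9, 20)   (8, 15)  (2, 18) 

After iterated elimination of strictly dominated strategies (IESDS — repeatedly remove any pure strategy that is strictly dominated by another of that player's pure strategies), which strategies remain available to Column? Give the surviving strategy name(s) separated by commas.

a2

For Row, R2 strictly dominates R3 on the remaining columns (a1: 16>2, a2: 17>8, a3: 8>7, a4: 18>15); eliminate R3.
Row's strategy R4 is strictly dominated by R2 (a1: 16>13, a2: 17>15, a3: 8>1, a4: 18>3) and is removed.
Row R5 is eliminated: R1 beats it against every remaining column (a1: 19>12, a2: 11>9, a3: 15>8, a4: 10>2).
Column's strategy a1 is strictly dominated by a2 (R1: 20>1, R2: 13>9) and is removed.
Column a3 is eliminated: a2 beats it against every remaining row (R1: 20>1, R2: 13>5).
Row R1 is eliminated: R2 beats it against every remaining column (a2: 17>11, a4: 18>10).
Column's strategy a4 is strictly dominated by a2 (R2: 13>0) and is removed.
Among the remaining strategies, none is strictly dominated by another pure strategy of the same player, so the elimination stops.
Surviving strategies — Row: {R2}; Column: {a2}.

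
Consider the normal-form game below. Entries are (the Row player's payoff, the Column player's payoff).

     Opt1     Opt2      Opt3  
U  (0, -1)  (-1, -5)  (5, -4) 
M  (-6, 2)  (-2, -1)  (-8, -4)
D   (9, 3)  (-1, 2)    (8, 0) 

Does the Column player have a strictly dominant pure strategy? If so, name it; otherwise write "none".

Opt1

Opt1 vs Opt2: U: -1>-5, M: 2>-1, D: 3>2.
Opt1 vs Opt3: U: -1>-4, M: 2>-4, D: 3>0.
Opt1 strictly beats every other strategy against every opponent action, so it is strictly dominant.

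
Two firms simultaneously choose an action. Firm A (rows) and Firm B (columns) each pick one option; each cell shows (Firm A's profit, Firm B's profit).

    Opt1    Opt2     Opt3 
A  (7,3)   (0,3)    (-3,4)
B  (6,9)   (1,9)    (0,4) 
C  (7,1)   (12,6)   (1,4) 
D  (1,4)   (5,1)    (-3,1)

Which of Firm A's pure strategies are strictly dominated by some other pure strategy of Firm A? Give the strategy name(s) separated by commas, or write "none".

A: no other strategy beats it everywhere (B at Opt1 (7>6); C at Opt1 (7=7); D at Opt1 (7>1)).
B is strictly dominated by C (Opt1: 7>6, Opt2: 12>1, Opt3: 1>0).
Nothing dominates C: A at Opt1 (7=7); B at Opt1 (7>6); D at Opt1 (7>1).
C strictly dominates D — Opt1: 7>1, Opt2: 12>5, Opt3: 1>-3.

B, D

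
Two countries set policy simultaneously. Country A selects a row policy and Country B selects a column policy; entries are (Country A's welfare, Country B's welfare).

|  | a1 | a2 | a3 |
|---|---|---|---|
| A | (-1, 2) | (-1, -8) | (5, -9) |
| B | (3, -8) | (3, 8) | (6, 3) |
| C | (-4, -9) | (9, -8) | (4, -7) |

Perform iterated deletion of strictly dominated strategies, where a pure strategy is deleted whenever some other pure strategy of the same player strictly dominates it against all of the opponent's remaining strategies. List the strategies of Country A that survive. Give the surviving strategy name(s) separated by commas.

Country A's strategy A is strictly dominated by B (a1: 3>-1, a2: 3>-1, a3: 6>5) and is removed.
For Country B, a2 strictly dominates a1 on the remaining rows (B: 8>-8, C: -8>-9); eliminate a1.
Among the remaining strategies, none is strictly dominated by another pure strategy of the same player, so the elimination stops.
Surviving strategies — Country A: {B, C}; Country B: {a2, a3}.

B, C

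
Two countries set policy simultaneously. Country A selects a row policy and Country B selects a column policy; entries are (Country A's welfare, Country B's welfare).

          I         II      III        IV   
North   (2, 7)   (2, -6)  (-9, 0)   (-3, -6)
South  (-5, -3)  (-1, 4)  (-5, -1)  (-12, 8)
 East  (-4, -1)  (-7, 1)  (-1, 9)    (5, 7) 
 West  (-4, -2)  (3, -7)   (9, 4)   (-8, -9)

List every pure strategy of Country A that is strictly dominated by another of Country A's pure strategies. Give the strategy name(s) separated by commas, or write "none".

Nothing dominates North: South at I (2>-5); East at I (2>-4); West at I (2>-4).
West strictly dominates South — I: -4>-5, II: 3>-1, III: 9>-5, IV: -8>-12.
East is not dominated — it holds its own against North at III (-1>-9); South at I (-4>-5); West at I (-4=-4).
West: no other strategy beats it everywhere (North at II (3>2); South at I (-4>-5); East at I (-4=-4)).

South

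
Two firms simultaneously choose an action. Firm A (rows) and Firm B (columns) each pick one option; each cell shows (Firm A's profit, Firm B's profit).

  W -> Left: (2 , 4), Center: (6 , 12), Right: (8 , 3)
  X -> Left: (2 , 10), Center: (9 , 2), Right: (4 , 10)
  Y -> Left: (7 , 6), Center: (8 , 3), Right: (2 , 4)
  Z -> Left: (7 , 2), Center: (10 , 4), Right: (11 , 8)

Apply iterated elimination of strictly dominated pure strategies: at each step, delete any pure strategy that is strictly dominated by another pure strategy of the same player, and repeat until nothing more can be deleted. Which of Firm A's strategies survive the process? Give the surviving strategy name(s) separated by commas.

Firm A's strategy W is strictly dominated by Z (Left: 7>2, Center: 10>6, Right: 11>8) and is removed.
Firm A's strategy X is strictly dominated by Z (Left: 7>2, Center: 10>9, Right: 11>4) and is removed.
For Firm B, Right strictly dominates Center on the remaining rows (Y: 4>3, Z: 8>4); eliminate Center.
Among the remaining strategies, none is strictly dominated by another pure strategy of the same player, so the elimination stops.
Surviving strategies — Firm A: {Y, Z}; Firm B: {Left, Right}.

Y, Z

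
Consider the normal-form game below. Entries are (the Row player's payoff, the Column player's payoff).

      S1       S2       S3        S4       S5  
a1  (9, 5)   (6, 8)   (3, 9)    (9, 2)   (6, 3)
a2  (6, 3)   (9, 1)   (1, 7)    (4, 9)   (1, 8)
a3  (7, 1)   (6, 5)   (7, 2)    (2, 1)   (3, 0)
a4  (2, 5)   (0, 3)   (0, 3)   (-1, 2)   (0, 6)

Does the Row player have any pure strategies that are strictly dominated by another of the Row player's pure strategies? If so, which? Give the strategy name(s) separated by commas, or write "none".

a4

Nothing dominates a1: a2 at S1 (9>6); a3 at S1 (9>7); a4 at S1 (9>2).
Nothing dominates a2: a1 at S2 (9>6); a3 at S2 (9>6); a4 at S1 (6>2).
a3: no other strategy beats it everywhere (a1 at S2 (6=6); a2 at S1 (7>6); a4 at S1 (7>2)).
a4 is strictly dominated by a1 (S1: 9>2, S2: 6>0, S3: 3>0, S4: 9>-1, S5: 6>0).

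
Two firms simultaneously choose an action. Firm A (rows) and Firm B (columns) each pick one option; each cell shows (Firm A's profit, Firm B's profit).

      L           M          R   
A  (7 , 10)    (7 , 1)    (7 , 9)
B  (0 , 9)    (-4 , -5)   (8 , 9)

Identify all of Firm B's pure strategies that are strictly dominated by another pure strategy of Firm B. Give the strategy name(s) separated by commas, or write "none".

L is not dominated — it holds its own against M at A (10>1); R at A (10>9).
M is strictly dominated by L (A: 10>1, B: 9>-5).
R is not dominated — it holds its own against L at B (9=9); M at A (9>1).

M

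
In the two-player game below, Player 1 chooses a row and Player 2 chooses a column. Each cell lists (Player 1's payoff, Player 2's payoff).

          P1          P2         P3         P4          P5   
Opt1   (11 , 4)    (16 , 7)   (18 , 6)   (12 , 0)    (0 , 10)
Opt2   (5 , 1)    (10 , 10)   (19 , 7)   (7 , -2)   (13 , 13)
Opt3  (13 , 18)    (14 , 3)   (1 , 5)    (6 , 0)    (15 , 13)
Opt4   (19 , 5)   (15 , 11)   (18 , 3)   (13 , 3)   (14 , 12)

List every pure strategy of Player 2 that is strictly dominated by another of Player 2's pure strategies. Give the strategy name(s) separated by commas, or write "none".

P1: no other strategy beats it everywhere (P2 at Opt3 (18>3); P3 at Opt3 (18>5); P4 at Opt1 (4>0); P5 at Opt3 (18>13)).
P2 is strictly dominated by P5 (Opt1: 10>7, Opt2: 13>10, Opt3: 13>3, Opt4: 12>11).
P3: dominated, since P5 does at least as well everywhere (Opt1: 10>6, Opt2: 13>7, Opt3: 13>5, Opt4: 12>3).
P4: dominated, since P1 does at least as well everywhere (Opt1: 4>0, Opt2: 1>-2, Opt3: 18>0, Opt4: 5>3).
Nothing dominates P5: P1 at Opt1 (10>4); P2 at Opt1 (10>7); P3 at Opt1 (10>6); P4 at Opt1 (10>0).

P2, P3, P4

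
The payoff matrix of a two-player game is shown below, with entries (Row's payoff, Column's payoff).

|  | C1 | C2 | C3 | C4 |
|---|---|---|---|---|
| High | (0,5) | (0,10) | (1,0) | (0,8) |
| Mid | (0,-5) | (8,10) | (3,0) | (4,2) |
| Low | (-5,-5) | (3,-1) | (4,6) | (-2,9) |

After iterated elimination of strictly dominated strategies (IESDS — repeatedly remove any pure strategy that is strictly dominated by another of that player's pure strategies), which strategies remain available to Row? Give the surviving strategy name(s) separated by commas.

Mid

Column's strategy C1 is strictly dominated by C2 (High: 10>5, Mid: 10>-5, Low: -1>-5) and is removed.
For Row, Mid strictly dominates High on the remaining columns (C2: 8>0, C3: 3>1, C4: 4>0); eliminate High.
For Column, C4 strictly dominates C3 on the remaining rows (Mid: 2>0, Low: 9>6); eliminate C3.
For Row, Mid strictly dominates Low on the remaining columns (C2: 8>3, C4: 4>-2); eliminate Low.
Column's strategy C4 is strictly dominated by C2 (Mid: 10>2) and is removed.
Among the remaining strategies, none is strictly dominated by another pure strategy of the same player, so the elimination stops.
Surviving strategies — Row: {Mid}; Column: {C2}.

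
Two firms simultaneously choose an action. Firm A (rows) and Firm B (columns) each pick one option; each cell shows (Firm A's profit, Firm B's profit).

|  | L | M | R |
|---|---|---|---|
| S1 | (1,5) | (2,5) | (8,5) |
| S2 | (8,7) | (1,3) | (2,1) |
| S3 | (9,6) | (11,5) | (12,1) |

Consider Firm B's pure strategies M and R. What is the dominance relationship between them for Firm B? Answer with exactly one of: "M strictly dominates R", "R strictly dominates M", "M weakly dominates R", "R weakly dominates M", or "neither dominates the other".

Compare M to R across every action of Firm A: S1: 5=5, S2: 3>1, S3: 5>1.
M is at least as good everywhere and strictly better somewhere (tied only at S1), so M weakly but not strictly dominates R.

M weakly dominates R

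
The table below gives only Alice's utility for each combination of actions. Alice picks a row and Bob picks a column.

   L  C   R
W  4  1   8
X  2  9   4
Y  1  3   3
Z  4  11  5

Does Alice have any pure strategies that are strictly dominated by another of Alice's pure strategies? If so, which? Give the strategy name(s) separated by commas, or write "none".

Nothing dominates W: X at L (4>2); Y at L (4>1); Z at L (4=4).
X is strictly dominated by Z (L: 4>2, C: 11>9, R: 5>4).
Y is strictly dominated by X (L: 2>1, C: 9>3, R: 4>3).
Nothing dominates Z: W at L (4=4); X at L (4>2); Y at L (4>1).

X, Y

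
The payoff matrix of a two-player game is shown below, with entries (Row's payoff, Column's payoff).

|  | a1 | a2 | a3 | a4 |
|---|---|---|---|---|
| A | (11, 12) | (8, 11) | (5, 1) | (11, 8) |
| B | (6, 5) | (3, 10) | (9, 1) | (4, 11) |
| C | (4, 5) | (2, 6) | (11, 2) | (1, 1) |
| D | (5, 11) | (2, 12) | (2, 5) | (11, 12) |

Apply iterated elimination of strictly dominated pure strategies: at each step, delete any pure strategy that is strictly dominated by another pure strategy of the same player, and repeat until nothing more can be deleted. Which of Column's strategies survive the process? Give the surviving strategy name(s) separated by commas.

Column's strategy a3 is strictly dominated by a1 (A: 12>1, B: 5>1, C: 5>2, D: 11>5) and is removed.
Row's strategy B is strictly dominated by A (a1: 11>6, a2: 8>3, a4: 11>4) and is removed.
Row's strategy C is strictly dominated by A (a1: 11>4, a2: 8>2, a4: 11>1) and is removed.
Among the remaining strategies, none is strictly dominated by another pure strategy of the same player, so the elimination stops.
Surviving strategies — Row: {A, D}; Column: {a1, a2, a4}.

a1, a2, a4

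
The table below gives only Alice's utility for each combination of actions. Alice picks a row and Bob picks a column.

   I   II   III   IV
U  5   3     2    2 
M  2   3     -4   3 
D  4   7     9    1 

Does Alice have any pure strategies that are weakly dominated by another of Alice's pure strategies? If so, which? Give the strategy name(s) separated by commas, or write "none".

U is not dominated — it holds its own against M at I (5>2); D at I (5>4).
M: no other strategy beats it everywhere (U at IV (3>2); D at IV (3>1)).
D: no other strategy beats it everywhere (U at II (7>3); M at I (4>2)).

none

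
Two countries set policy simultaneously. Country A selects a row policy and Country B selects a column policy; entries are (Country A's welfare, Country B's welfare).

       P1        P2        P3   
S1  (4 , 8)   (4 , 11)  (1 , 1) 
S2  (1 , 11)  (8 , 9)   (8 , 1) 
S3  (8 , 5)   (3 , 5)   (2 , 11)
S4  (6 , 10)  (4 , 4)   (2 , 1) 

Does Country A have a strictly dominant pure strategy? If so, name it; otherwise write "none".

S1 fails to dominate S2 at P2 (4<8).
S2 fails to dominate S1 at P1 (1<4).
S3 fails to dominate S1 at P2 (3<4).
S4 fails to dominate S1 at P2 (4=4).
No single strategy dominates all the others.

none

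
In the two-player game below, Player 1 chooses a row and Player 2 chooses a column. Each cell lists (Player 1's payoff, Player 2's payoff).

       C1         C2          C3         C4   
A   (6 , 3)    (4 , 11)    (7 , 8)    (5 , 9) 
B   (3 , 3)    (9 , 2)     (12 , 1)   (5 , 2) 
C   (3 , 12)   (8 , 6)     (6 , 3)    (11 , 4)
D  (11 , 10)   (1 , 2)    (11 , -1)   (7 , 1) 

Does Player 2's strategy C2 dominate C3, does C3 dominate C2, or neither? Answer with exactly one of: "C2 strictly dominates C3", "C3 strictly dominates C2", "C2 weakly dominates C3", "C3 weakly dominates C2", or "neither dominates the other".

C2 strictly dominates C3

C2's payoffs vs C3's, by Player 1's action — A: 11>8, B: 2>1, C: 6>3, D: 2>-1.
C2 gives a strictly higher payoff against each opponent action, so C2 strictly dominates C3.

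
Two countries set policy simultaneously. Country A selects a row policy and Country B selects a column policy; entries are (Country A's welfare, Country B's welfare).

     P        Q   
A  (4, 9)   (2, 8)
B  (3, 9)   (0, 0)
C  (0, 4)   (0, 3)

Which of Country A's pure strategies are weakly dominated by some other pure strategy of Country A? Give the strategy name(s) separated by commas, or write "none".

Nothing dominates A: B at P (4>3); C at P (4>0).
B is weakly dominated by A (P: 4>3, Q: 2>0).
C is weakly dominated by A (P: 4>0, Q: 2>0).

B, C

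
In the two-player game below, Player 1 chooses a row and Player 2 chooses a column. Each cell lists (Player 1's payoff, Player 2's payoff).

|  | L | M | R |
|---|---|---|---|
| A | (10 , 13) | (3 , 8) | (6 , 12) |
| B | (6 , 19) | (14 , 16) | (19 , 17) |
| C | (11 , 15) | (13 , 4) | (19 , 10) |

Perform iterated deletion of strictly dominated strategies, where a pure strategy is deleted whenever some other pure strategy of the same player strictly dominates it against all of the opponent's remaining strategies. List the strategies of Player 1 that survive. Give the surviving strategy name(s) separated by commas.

Row A is eliminated: C beats it against every remaining column (L: 11>10, M: 13>3, R: 19>6).
Player 2's strategy M is strictly dominated by L (B: 19>16, C: 15>4) and is removed.
For Player 2, L strictly dominates R on the remaining rows (B: 19>17, C: 15>10); eliminate R.
Row B is eliminated: C beats it against every remaining column (L: 11>6).
Among the remaining strategies, none is strictly dominated by another pure strategy of the same player, so the elimination stops.
Surviving strategies — Player 1: {C}; Player 2: {L}.

C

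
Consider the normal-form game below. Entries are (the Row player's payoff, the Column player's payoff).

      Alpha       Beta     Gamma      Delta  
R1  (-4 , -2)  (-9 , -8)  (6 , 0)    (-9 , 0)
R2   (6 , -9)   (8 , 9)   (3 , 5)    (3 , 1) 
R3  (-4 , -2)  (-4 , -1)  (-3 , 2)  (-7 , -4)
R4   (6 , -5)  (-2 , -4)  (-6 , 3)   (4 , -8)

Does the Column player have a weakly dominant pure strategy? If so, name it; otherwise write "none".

none

Alpha fails to dominate Beta at R2 (-9<9).
Beta fails to dominate Alpha at R1 (-8<-2).
Gamma fails to dominate Beta at R2 (5<9).
Delta fails to dominate Alpha at R3 (-4<-2).
No single strategy dominates all the others.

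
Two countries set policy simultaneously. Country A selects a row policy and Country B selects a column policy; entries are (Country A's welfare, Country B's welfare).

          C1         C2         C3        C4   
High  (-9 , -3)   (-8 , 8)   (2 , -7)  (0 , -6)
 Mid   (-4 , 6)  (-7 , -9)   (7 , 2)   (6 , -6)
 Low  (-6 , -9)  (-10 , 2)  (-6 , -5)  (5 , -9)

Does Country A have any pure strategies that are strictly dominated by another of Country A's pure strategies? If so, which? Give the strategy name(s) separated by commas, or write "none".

High is strictly dominated by Mid (C1: -4>-9, C2: -7>-8, C3: 7>2, C4: 6>0).
Nothing dominates Mid: High at C1 (-4>-9); Low at C1 (-4>-6).
Low is strictly dominated by Mid (C1: -4>-6, C2: -7>-10, C3: 7>-6, C4: 6>5).

High, Low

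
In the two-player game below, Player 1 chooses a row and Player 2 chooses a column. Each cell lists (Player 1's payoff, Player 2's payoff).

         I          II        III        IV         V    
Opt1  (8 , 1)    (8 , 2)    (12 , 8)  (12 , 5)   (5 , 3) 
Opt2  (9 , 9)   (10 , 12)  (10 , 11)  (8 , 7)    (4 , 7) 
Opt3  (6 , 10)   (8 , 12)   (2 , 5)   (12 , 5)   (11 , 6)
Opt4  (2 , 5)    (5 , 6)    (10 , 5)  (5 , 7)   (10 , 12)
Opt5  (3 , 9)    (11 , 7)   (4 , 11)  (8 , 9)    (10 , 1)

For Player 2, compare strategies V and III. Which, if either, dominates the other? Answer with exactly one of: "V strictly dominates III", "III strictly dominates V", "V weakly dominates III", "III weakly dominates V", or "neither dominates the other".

neither dominates the other

Compare V to III across each opponent action: Opt1: 3<8, Opt2: 7<11, Opt3: 6>5, Opt4: 12>5, Opt5: 1<11.
V does better at Opt3, Opt4 but worse at Opt1, Opt2, Opt5; neither strategy dominates the other.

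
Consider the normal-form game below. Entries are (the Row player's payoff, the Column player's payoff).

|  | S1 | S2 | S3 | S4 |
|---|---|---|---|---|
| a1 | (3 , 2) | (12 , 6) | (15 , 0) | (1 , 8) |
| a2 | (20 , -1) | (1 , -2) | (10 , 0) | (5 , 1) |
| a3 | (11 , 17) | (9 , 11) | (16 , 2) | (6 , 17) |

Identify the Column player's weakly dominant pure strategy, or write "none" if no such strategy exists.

S4

S4 vs S1: a1: 8>2, a2: 1>-1, a3: 17=17.
S4 vs S2: a1: 8>6, a2: 1>-2, a3: 17>11.
S4 vs S3: a1: 8>0, a2: 1>0, a3: 17>2.
S4 is at least as good as every other strategy against every opponent action, so it is weakly dominant.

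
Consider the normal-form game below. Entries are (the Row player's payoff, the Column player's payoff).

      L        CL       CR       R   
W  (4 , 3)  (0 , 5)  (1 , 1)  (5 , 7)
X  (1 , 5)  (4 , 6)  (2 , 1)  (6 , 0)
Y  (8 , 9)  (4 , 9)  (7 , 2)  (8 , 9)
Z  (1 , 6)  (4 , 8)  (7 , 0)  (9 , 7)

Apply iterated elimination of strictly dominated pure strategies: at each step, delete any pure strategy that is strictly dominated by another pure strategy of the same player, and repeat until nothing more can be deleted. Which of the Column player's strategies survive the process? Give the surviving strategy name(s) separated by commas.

Row W is eliminated: Y beats it against every remaining column (L: 8>4, CL: 4>0, CR: 7>1, R: 8>5).
Column CR is eliminated: L beats it against every remaining row (X: 5>1, Y: 9>2, Z: 6>0).
Among the remaining strategies, none is strictly dominated by another pure strategy of the same player, so the elimination stops.
Surviving strategies — the Row player: {X, Y, Z}; the Column player: {L, CL, R}.

L, CL, R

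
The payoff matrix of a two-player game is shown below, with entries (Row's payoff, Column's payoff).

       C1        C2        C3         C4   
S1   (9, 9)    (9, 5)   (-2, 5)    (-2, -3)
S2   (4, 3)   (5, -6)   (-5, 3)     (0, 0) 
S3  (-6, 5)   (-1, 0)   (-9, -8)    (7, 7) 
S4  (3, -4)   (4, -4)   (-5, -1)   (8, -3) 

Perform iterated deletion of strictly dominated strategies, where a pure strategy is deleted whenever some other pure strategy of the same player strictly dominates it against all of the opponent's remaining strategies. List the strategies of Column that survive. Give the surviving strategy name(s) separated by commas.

C1

Row's strategy S3 is strictly dominated by S4 (C1: 3>-6, C2: 4>-1, C3: -5>-9, C4: 8>7) and is removed.
Column C4 is eliminated: C3 beats it against every remaining row (S1: 5>-3, S2: 3>0, S4: -1>-3).
Row's strategy S2 is strictly dominated by S1 (C1: 9>4, C2: 9>5, C3: -2>-5) and is removed.
Row's strategy S4 is strictly dominated by S1 (C1: 9>3, C2: 9>4, C3: -2>-5) and is removed.
Column's strategy C2 is strictly dominated by C1 (S1: 9>5) and is removed.
Column's strategy C3 is strictly dominated by C1 (S1: 9>5) and is removed.
Among the remaining strategies, none is strictly dominated by another pure strategy of the same player, so the elimination stops.
Surviving strategies — Row: {S1}; Column: {C1}.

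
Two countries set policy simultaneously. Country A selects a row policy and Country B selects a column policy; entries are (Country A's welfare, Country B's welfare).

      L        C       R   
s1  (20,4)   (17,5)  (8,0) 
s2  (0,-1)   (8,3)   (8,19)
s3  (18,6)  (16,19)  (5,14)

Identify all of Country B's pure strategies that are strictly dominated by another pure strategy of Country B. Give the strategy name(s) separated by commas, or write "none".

L

L: dominated, since C does at least as well everywhere (s1: 5>4, s2: 3>-1, s3: 19>6).
Nothing dominates C: L at s1 (5>4); R at s1 (5>0).
R: no other strategy beats it everywhere (L at s2 (19>-1); C at s2 (19>3)).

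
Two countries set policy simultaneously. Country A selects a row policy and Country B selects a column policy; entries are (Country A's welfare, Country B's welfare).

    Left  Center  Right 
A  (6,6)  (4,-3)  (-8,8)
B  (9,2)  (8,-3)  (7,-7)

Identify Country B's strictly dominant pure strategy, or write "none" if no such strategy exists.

none

Left fails to dominate Right at A (6<8).
Center fails to dominate Left at A (-3<6).
Right fails to dominate Left at B (-7<2).
No single strategy dominates all the others.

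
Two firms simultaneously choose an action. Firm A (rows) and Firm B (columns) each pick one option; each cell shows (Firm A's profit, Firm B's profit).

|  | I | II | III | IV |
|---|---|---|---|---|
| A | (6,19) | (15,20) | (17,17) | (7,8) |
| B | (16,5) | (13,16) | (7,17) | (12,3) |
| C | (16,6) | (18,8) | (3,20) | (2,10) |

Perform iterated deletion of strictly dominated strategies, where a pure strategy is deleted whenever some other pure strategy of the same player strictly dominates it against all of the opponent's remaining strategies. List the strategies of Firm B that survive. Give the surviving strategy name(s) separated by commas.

Column I is eliminated: II beats it against every remaining row (A: 20>19, B: 16>5, C: 8>6).
Firm B's strategy IV is strictly dominated by III (A: 17>8, B: 17>3, C: 20>10) and is removed.
For Firm A, A strictly dominates B on the remaining columns (II: 15>13, III: 17>7); eliminate B.
Among the remaining strategies, none is strictly dominated by another pure strategy of the same player, so the elimination stops.
Surviving strategies — Firm A: {A, C}; Firm B: {II, III}.

II, III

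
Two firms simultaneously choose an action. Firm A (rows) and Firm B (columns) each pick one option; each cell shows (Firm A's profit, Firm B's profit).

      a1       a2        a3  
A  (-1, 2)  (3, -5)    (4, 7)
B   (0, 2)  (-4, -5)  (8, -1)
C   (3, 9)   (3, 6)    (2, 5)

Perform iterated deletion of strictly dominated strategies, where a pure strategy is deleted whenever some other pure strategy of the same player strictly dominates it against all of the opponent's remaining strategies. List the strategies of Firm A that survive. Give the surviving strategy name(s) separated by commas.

For Firm B, a1 strictly dominates a2 on the remaining rows (A: 2>-5, B: 2>-5, C: 9>6); eliminate a2.
Firm A's strategy A is strictly dominated by B (a1: 0>-1, a3: 8>4) and is removed.
For Firm B, a1 strictly dominates a3 on the remaining rows (B: 2>-1, C: 9>5); eliminate a3.
Firm A's strategy B is strictly dominated by C (a1: 3>0) and is removed.
Among the remaining strategies, none is strictly dominated by another pure strategy of the same player, so the elimination stops.
Surviving strategies — Firm A: {C}; Firm B: {a1}.

C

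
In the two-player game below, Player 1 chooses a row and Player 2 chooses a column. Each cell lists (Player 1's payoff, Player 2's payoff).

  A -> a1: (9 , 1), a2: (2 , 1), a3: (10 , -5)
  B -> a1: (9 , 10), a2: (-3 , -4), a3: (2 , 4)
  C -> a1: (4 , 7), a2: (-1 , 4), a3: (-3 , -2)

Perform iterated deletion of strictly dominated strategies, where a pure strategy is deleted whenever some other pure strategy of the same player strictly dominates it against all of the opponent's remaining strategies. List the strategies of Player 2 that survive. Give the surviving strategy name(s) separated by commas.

a1, a2

Row C is eliminated: A beats it against every remaining column (a1: 9>4, a2: 2>-1, a3: 10>-3).
For Player 2, a1 strictly dominates a3 on the remaining rows (A: 1>-5, B: 10>4); eliminate a3.
Among the remaining strategies, none is strictly dominated by another pure strategy of the same player, so the elimination stops.
Surviving strategies — Player 1: {A, B}; Player 2: {a1, a2}.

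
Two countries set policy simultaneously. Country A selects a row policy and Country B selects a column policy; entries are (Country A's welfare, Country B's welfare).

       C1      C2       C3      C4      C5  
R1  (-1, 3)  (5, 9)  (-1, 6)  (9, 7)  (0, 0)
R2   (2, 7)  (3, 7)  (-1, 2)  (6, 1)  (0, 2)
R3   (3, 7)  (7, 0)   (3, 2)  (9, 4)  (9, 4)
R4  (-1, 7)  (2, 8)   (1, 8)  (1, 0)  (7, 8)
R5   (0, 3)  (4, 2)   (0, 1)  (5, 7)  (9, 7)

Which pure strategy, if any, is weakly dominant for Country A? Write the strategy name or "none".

R3

R3 vs R1: C1: 3>-1, C2: 7>5, C3: 3>-1, C4: 9=9, C5: 9>0.
R3 vs R2: C1: 3>2, C2: 7>3, C3: 3>-1, C4: 9>6, C5: 9>0.
R3 vs R4: C1: 3>-1, C2: 7>2, C3: 3>1, C4: 9>1, C5: 9>7.
R3 vs R5: C1: 3>0, C2: 7>4, C3: 3>0, C4: 9>5, C5: 9=9.
R3 is at least as good as every other strategy against every opponent action, so it is weakly dominant.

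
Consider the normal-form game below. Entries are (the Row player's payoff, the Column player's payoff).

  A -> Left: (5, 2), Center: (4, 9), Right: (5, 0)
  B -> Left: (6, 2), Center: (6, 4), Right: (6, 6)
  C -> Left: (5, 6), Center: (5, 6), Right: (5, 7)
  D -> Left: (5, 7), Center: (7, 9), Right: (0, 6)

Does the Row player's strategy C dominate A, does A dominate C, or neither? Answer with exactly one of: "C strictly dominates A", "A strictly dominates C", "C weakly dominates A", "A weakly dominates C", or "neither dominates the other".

C weakly dominates A

C's payoffs vs A's, by the Column player's action — Left: 5=5, Center: 5>4, Right: 5=5.
C is at least as good everywhere and strictly better somewhere (tied only at Left, Right), so C weakly but not strictly dominates A.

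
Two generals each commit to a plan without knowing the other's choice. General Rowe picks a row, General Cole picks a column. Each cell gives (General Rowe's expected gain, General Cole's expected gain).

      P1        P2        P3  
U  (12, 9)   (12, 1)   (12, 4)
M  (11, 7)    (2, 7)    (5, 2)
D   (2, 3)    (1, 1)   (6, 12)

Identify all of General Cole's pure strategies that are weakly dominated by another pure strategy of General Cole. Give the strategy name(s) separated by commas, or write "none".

P1 is not dominated — it holds its own against P2 at U (9>1); P3 at U (9>4).
P2 is weakly dominated by P1 (U: 9>1, M: 7=7, D: 3>1).
P3 is not dominated — it holds its own against P1 at D (12>3); P2 at U (4>1).

P2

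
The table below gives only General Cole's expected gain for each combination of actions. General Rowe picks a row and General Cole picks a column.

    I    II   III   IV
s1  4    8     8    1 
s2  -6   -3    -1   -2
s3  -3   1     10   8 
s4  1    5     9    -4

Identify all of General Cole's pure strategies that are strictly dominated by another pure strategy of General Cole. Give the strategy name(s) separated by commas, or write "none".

I, IV

I is strictly dominated by II (s1: 8>4, s2: -3>-6, s3: 1>-3, s4: 5>1).
II: no other strategy beats it everywhere (I at s1 (8>4); III at s1 (8=8); IV at s1 (8>1)).
III is not dominated — it holds its own against I at s1 (8>4); II at s1 (8=8); IV at s1 (8>1).
IV: dominated, since III does at least as well everywhere (s1: 8>1, s2: -1>-2, s3: 10>8, s4: 9>-4).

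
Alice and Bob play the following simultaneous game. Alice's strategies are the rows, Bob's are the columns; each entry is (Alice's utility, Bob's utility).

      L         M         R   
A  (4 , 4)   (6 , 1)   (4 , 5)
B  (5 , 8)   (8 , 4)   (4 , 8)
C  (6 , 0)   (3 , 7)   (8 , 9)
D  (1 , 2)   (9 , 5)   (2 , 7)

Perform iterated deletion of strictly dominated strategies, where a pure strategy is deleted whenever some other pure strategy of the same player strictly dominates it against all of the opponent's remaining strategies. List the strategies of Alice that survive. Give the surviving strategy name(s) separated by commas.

C

Column M is eliminated: R beats it against every remaining row (A: 5>1, B: 8>4, C: 9>7, D: 7>5).
For Alice, C strictly dominates A on the remaining columns (L: 6>4, R: 8>4); eliminate A.
For Alice, C strictly dominates B on the remaining columns (L: 6>5, R: 8>4); eliminate B.
Alice's strategy D is strictly dominated by C (L: 6>1, R: 8>2) and is removed.
Column L is eliminated: R beats it against every remaining row (C: 9>0).
Among the remaining strategies, none is strictly dominated by another pure strategy of the same player, so the elimination stops.
Surviving strategies — Alice: {C}; Bob: {R}.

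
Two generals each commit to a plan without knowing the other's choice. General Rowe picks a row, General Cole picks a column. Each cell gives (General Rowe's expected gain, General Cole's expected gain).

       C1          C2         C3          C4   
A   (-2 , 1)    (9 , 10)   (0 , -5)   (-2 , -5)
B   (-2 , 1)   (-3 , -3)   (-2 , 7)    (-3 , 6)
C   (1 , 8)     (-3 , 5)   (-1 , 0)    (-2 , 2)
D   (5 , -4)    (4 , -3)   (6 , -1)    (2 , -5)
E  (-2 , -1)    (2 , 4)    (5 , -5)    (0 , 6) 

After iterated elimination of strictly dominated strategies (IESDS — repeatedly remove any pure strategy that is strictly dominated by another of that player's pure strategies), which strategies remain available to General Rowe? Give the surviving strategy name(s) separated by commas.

A, D

For General Rowe, D strictly dominates B on the remaining columns (C1: 5>-2, C2: 4>-3, C3: 6>-2, C4: 2>-3); eliminate B.
Row C is eliminated: D beats it against every remaining column (C1: 5>1, C2: 4>-3, C3: 6>-1, C4: 2>-2).
For General Rowe, D strictly dominates E on the remaining columns (C1: 5>-2, C2: 4>2, C3: 6>5, C4: 2>0); eliminate E.
General Cole's strategy C1 is strictly dominated by C2 (A: 10>1, D: -3>-4) and is removed.
For General Cole, C2 strictly dominates C4 on the remaining rows (A: 10>-5, D: -3>-5); eliminate C4.
Among the remaining strategies, none is strictly dominated by another pure strategy of the same player, so the elimination stops.
Surviving strategies — General Rowe: {A, D}; General Cole: {C2, C3}.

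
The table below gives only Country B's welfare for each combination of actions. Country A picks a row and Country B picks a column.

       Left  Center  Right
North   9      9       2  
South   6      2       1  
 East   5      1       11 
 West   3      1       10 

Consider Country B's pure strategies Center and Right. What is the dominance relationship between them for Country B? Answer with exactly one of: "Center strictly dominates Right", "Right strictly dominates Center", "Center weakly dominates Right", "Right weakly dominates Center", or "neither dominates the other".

neither dominates the other

Center's payoffs vs Right's, by Country A's action — North: 9>2, South: 2>1, East: 1<11, West: 1<10.
Center does better at North, South but worse at East, West; neither strategy dominates the other.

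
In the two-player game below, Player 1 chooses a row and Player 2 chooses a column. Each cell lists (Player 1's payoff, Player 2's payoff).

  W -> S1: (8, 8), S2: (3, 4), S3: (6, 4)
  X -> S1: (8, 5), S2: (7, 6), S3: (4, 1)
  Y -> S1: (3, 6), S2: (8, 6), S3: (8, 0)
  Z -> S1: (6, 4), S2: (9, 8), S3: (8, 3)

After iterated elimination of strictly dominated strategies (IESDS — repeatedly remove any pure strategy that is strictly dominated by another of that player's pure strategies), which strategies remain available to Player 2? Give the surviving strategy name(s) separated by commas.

S1, S2

For Player 2, S1 strictly dominates S3 on the remaining rows (W: 8>4, X: 5>1, Y: 6>0, Z: 4>3); eliminate S3.
For Player 1, Z strictly dominates Y on the remaining columns (S1: 6>3, S2: 9>8); eliminate Y.
Among the remaining strategies, none is strictly dominated by another pure strategy of the same player, so the elimination stops.
Surviving strategies — Player 1: {W, X, Z}; Player 2: {S1, S2}.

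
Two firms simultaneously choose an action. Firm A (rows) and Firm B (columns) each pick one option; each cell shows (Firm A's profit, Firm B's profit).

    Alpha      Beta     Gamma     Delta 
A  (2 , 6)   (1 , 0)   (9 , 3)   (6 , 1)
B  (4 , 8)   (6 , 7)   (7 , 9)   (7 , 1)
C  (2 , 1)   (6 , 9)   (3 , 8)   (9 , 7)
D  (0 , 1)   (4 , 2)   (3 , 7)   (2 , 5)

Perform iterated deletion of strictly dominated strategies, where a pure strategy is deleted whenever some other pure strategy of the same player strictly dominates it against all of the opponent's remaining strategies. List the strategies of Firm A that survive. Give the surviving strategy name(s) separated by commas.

For Firm A, B strictly dominates D on the remaining columns (Alpha: 4>0, Beta: 6>4, Gamma: 7>3, Delta: 7>2); eliminate D.
Column Delta is eliminated: Gamma beats it against every remaining row (A: 3>1, B: 9>1, C: 8>7).
Among the remaining strategies, none is strictly dominated by another pure strategy of the same player, so the elimination stops.
Surviving strategies — Firm A: {A, B, C}; Firm B: {Alpha, Beta, Gamma}.

A, B, C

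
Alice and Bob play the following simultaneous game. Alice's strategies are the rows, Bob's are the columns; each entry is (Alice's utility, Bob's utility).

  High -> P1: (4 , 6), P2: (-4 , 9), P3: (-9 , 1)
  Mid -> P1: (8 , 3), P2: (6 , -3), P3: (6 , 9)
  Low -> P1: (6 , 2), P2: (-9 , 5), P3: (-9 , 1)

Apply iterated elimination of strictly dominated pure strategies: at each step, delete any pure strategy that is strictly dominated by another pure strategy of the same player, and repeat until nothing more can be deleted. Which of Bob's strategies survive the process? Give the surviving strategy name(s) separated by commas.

For Alice, Mid strictly dominates High on the remaining columns (P1: 8>4, P2: 6>-4, P3: 6>-9); eliminate High.
Row Low is eliminated: Mid beats it against every remaining column (P1: 8>6, P2: 6>-9, P3: 6>-9).
Bob's strategy P1 is strictly dominated by P3 (Mid: 9>3) and is removed.
Bob's strategy P2 is strictly dominated by P3 (Mid: 9>-3) and is removed.
Among the remaining strategies, none is strictly dominated by another pure strategy of the same player, so the elimination stops.
Surviving strategies — Alice: {Mid}; Bob: {P3}.

P3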